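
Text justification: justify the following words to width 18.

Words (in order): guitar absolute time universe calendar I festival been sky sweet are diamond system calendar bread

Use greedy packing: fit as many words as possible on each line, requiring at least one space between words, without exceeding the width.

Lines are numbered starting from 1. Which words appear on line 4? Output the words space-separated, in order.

Line 1: ['guitar', 'absolute'] (min_width=15, slack=3)
Line 2: ['time', 'universe'] (min_width=13, slack=5)
Line 3: ['calendar', 'I'] (min_width=10, slack=8)
Line 4: ['festival', 'been', 'sky'] (min_width=17, slack=1)
Line 5: ['sweet', 'are', 'diamond'] (min_width=17, slack=1)
Line 6: ['system', 'calendar'] (min_width=15, slack=3)
Line 7: ['bread'] (min_width=5, slack=13)

Answer: festival been sky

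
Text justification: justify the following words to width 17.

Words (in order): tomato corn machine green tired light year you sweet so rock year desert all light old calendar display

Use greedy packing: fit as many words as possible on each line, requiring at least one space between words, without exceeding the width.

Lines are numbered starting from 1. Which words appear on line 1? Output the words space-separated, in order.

Answer: tomato corn

Derivation:
Line 1: ['tomato', 'corn'] (min_width=11, slack=6)
Line 2: ['machine', 'green'] (min_width=13, slack=4)
Line 3: ['tired', 'light', 'year'] (min_width=16, slack=1)
Line 4: ['you', 'sweet', 'so', 'rock'] (min_width=17, slack=0)
Line 5: ['year', 'desert', 'all'] (min_width=15, slack=2)
Line 6: ['light', 'old'] (min_width=9, slack=8)
Line 7: ['calendar', 'display'] (min_width=16, slack=1)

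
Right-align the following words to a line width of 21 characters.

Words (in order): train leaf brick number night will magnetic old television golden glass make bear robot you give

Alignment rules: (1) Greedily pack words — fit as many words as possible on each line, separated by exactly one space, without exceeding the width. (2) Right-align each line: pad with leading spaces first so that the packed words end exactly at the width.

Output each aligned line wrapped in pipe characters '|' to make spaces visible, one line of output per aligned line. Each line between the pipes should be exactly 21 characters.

Line 1: ['train', 'leaf', 'brick'] (min_width=16, slack=5)
Line 2: ['number', 'night', 'will'] (min_width=17, slack=4)
Line 3: ['magnetic', 'old'] (min_width=12, slack=9)
Line 4: ['television', 'golden'] (min_width=17, slack=4)
Line 5: ['glass', 'make', 'bear', 'robot'] (min_width=21, slack=0)
Line 6: ['you', 'give'] (min_width=8, slack=13)

Answer: |     train leaf brick|
|    number night will|
|         magnetic old|
|    television golden|
|glass make bear robot|
|             you give|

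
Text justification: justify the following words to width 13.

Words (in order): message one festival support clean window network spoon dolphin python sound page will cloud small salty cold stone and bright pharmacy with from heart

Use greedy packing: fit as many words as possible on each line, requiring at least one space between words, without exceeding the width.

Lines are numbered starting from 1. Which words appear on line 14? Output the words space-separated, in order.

Line 1: ['message', 'one'] (min_width=11, slack=2)
Line 2: ['festival'] (min_width=8, slack=5)
Line 3: ['support', 'clean'] (min_width=13, slack=0)
Line 4: ['window'] (min_width=6, slack=7)
Line 5: ['network', 'spoon'] (min_width=13, slack=0)
Line 6: ['dolphin'] (min_width=7, slack=6)
Line 7: ['python', 'sound'] (min_width=12, slack=1)
Line 8: ['page', 'will'] (min_width=9, slack=4)
Line 9: ['cloud', 'small'] (min_width=11, slack=2)
Line 10: ['salty', 'cold'] (min_width=10, slack=3)
Line 11: ['stone', 'and'] (min_width=9, slack=4)
Line 12: ['bright'] (min_width=6, slack=7)
Line 13: ['pharmacy', 'with'] (min_width=13, slack=0)
Line 14: ['from', 'heart'] (min_width=10, slack=3)

Answer: from heart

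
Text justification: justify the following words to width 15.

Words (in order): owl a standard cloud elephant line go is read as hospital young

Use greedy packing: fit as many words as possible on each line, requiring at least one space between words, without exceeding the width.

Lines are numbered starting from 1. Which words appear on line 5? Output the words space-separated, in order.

Line 1: ['owl', 'a', 'standard'] (min_width=14, slack=1)
Line 2: ['cloud', 'elephant'] (min_width=14, slack=1)
Line 3: ['line', 'go', 'is', 'read'] (min_width=15, slack=0)
Line 4: ['as', 'hospital'] (min_width=11, slack=4)
Line 5: ['young'] (min_width=5, slack=10)

Answer: young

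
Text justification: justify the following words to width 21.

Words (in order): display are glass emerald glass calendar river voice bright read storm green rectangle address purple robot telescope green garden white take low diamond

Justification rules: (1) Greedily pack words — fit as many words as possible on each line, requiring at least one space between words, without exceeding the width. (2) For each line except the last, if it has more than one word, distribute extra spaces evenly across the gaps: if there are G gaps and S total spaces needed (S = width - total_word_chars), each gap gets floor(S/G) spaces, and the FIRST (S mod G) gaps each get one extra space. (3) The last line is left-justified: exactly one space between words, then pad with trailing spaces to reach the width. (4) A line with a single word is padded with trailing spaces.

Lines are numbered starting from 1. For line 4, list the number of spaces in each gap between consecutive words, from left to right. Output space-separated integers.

Answer: 3 3

Derivation:
Line 1: ['display', 'are', 'glass'] (min_width=17, slack=4)
Line 2: ['emerald', 'glass'] (min_width=13, slack=8)
Line 3: ['calendar', 'river', 'voice'] (min_width=20, slack=1)
Line 4: ['bright', 'read', 'storm'] (min_width=17, slack=4)
Line 5: ['green', 'rectangle'] (min_width=15, slack=6)
Line 6: ['address', 'purple', 'robot'] (min_width=20, slack=1)
Line 7: ['telescope', 'green'] (min_width=15, slack=6)
Line 8: ['garden', 'white', 'take', 'low'] (min_width=21, slack=0)
Line 9: ['diamond'] (min_width=7, slack=14)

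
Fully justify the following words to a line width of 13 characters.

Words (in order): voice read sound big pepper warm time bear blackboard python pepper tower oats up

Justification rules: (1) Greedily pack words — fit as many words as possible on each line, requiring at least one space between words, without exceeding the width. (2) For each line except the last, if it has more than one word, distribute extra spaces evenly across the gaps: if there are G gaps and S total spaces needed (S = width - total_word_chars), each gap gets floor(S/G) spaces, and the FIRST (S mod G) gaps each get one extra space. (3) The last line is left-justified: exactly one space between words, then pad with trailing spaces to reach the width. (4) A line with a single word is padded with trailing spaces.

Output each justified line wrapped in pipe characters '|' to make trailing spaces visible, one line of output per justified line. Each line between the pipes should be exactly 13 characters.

Answer: |voice    read|
|sound     big|
|pepper   warm|
|time     bear|
|blackboard   |
|python pepper|
|tower oats up|

Derivation:
Line 1: ['voice', 'read'] (min_width=10, slack=3)
Line 2: ['sound', 'big'] (min_width=9, slack=4)
Line 3: ['pepper', 'warm'] (min_width=11, slack=2)
Line 4: ['time', 'bear'] (min_width=9, slack=4)
Line 5: ['blackboard'] (min_width=10, slack=3)
Line 6: ['python', 'pepper'] (min_width=13, slack=0)
Line 7: ['tower', 'oats', 'up'] (min_width=13, slack=0)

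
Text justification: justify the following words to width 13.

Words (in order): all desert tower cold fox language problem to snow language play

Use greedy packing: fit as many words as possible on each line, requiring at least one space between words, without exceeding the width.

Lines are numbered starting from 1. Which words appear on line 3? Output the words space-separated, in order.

Line 1: ['all', 'desert'] (min_width=10, slack=3)
Line 2: ['tower', 'cold'] (min_width=10, slack=3)
Line 3: ['fox', 'language'] (min_width=12, slack=1)
Line 4: ['problem', 'to'] (min_width=10, slack=3)
Line 5: ['snow', 'language'] (min_width=13, slack=0)
Line 6: ['play'] (min_width=4, slack=9)

Answer: fox language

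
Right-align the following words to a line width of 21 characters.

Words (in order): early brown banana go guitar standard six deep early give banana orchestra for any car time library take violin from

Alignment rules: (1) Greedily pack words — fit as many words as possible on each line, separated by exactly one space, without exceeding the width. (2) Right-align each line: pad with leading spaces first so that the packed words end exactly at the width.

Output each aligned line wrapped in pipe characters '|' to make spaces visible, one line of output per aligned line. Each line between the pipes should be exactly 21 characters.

Line 1: ['early', 'brown', 'banana', 'go'] (min_width=21, slack=0)
Line 2: ['guitar', 'standard', 'six'] (min_width=19, slack=2)
Line 3: ['deep', 'early', 'give'] (min_width=15, slack=6)
Line 4: ['banana', 'orchestra', 'for'] (min_width=20, slack=1)
Line 5: ['any', 'car', 'time', 'library'] (min_width=20, slack=1)
Line 6: ['take', 'violin', 'from'] (min_width=16, slack=5)

Answer: |early brown banana go|
|  guitar standard six|
|      deep early give|
| banana orchestra for|
| any car time library|
|     take violin from|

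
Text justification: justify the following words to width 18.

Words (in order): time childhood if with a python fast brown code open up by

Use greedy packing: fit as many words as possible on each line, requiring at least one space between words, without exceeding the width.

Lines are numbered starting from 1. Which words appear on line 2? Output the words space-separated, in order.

Line 1: ['time', 'childhood', 'if'] (min_width=17, slack=1)
Line 2: ['with', 'a', 'python', 'fast'] (min_width=18, slack=0)
Line 3: ['brown', 'code', 'open', 'up'] (min_width=18, slack=0)
Line 4: ['by'] (min_width=2, slack=16)

Answer: with a python fast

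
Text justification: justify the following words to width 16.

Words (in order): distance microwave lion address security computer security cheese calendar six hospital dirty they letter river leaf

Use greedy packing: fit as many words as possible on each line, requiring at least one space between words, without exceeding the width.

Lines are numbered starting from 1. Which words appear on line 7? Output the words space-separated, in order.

Line 1: ['distance'] (min_width=8, slack=8)
Line 2: ['microwave', 'lion'] (min_width=14, slack=2)
Line 3: ['address', 'security'] (min_width=16, slack=0)
Line 4: ['computer'] (min_width=8, slack=8)
Line 5: ['security', 'cheese'] (min_width=15, slack=1)
Line 6: ['calendar', 'six'] (min_width=12, slack=4)
Line 7: ['hospital', 'dirty'] (min_width=14, slack=2)
Line 8: ['they', 'letter'] (min_width=11, slack=5)
Line 9: ['river', 'leaf'] (min_width=10, slack=6)

Answer: hospital dirty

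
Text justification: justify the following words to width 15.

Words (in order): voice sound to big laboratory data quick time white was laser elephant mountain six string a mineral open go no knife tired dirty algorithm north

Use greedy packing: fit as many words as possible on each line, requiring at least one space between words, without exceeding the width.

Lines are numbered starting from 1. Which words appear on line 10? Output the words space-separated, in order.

Line 1: ['voice', 'sound', 'to'] (min_width=14, slack=1)
Line 2: ['big', 'laboratory'] (min_width=14, slack=1)
Line 3: ['data', 'quick', 'time'] (min_width=15, slack=0)
Line 4: ['white', 'was', 'laser'] (min_width=15, slack=0)
Line 5: ['elephant'] (min_width=8, slack=7)
Line 6: ['mountain', 'six'] (min_width=12, slack=3)
Line 7: ['string', 'a'] (min_width=8, slack=7)
Line 8: ['mineral', 'open', 'go'] (min_width=15, slack=0)
Line 9: ['no', 'knife', 'tired'] (min_width=14, slack=1)
Line 10: ['dirty', 'algorithm'] (min_width=15, slack=0)
Line 11: ['north'] (min_width=5, slack=10)

Answer: dirty algorithm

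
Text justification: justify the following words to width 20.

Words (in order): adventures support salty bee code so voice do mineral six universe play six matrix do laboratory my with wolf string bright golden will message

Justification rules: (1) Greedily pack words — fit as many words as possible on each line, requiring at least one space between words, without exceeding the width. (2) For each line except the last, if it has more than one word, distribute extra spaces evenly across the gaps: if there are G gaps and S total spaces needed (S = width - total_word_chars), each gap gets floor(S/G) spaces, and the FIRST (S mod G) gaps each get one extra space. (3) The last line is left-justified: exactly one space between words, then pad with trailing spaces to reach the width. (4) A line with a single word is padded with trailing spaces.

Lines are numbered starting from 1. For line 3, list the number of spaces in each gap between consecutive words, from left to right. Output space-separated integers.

Answer: 1 1 1

Derivation:
Line 1: ['adventures', 'support'] (min_width=18, slack=2)
Line 2: ['salty', 'bee', 'code', 'so'] (min_width=17, slack=3)
Line 3: ['voice', 'do', 'mineral', 'six'] (min_width=20, slack=0)
Line 4: ['universe', 'play', 'six'] (min_width=17, slack=3)
Line 5: ['matrix', 'do', 'laboratory'] (min_width=20, slack=0)
Line 6: ['my', 'with', 'wolf', 'string'] (min_width=19, slack=1)
Line 7: ['bright', 'golden', 'will'] (min_width=18, slack=2)
Line 8: ['message'] (min_width=7, slack=13)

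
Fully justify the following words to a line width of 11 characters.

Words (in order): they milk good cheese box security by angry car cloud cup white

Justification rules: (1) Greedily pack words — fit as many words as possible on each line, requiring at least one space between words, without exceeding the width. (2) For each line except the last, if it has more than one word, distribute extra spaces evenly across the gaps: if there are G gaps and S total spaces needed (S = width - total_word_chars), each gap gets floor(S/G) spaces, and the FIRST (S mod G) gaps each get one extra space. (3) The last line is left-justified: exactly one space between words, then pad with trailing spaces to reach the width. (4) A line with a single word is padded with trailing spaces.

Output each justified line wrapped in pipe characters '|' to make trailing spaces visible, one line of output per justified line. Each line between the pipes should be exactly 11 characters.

Answer: |they   milk|
|good cheese|
|box        |
|security by|
|angry   car|
|cloud   cup|
|white      |

Derivation:
Line 1: ['they', 'milk'] (min_width=9, slack=2)
Line 2: ['good', 'cheese'] (min_width=11, slack=0)
Line 3: ['box'] (min_width=3, slack=8)
Line 4: ['security', 'by'] (min_width=11, slack=0)
Line 5: ['angry', 'car'] (min_width=9, slack=2)
Line 6: ['cloud', 'cup'] (min_width=9, slack=2)
Line 7: ['white'] (min_width=5, slack=6)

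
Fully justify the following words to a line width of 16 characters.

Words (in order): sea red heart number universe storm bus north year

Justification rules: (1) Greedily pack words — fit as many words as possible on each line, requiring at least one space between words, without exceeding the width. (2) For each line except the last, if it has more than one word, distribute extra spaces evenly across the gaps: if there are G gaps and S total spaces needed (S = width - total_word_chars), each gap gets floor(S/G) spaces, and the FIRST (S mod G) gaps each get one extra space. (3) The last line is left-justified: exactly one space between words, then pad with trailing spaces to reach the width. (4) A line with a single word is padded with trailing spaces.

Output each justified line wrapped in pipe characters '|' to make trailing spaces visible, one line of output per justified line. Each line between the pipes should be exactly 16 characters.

Answer: |sea   red  heart|
|number  universe|
|storm  bus north|
|year            |

Derivation:
Line 1: ['sea', 'red', 'heart'] (min_width=13, slack=3)
Line 2: ['number', 'universe'] (min_width=15, slack=1)
Line 3: ['storm', 'bus', 'north'] (min_width=15, slack=1)
Line 4: ['year'] (min_width=4, slack=12)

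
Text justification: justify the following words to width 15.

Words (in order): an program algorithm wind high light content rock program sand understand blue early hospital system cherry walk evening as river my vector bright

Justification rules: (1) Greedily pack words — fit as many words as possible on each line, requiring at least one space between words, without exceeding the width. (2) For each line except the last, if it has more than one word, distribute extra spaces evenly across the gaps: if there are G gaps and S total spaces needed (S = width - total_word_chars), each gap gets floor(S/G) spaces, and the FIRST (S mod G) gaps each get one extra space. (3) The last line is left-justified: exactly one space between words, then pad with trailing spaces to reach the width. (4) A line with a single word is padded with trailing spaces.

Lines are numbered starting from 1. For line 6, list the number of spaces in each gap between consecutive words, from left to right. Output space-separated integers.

Answer: 1

Derivation:
Line 1: ['an', 'program'] (min_width=10, slack=5)
Line 2: ['algorithm', 'wind'] (min_width=14, slack=1)
Line 3: ['high', 'light'] (min_width=10, slack=5)
Line 4: ['content', 'rock'] (min_width=12, slack=3)
Line 5: ['program', 'sand'] (min_width=12, slack=3)
Line 6: ['understand', 'blue'] (min_width=15, slack=0)
Line 7: ['early', 'hospital'] (min_width=14, slack=1)
Line 8: ['system', 'cherry'] (min_width=13, slack=2)
Line 9: ['walk', 'evening', 'as'] (min_width=15, slack=0)
Line 10: ['river', 'my', 'vector'] (min_width=15, slack=0)
Line 11: ['bright'] (min_width=6, slack=9)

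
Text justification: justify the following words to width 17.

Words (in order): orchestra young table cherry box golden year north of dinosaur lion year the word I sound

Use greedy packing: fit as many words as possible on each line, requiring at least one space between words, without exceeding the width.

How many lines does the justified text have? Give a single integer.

Line 1: ['orchestra', 'young'] (min_width=15, slack=2)
Line 2: ['table', 'cherry', 'box'] (min_width=16, slack=1)
Line 3: ['golden', 'year', 'north'] (min_width=17, slack=0)
Line 4: ['of', 'dinosaur', 'lion'] (min_width=16, slack=1)
Line 5: ['year', 'the', 'word', 'I'] (min_width=15, slack=2)
Line 6: ['sound'] (min_width=5, slack=12)
Total lines: 6

Answer: 6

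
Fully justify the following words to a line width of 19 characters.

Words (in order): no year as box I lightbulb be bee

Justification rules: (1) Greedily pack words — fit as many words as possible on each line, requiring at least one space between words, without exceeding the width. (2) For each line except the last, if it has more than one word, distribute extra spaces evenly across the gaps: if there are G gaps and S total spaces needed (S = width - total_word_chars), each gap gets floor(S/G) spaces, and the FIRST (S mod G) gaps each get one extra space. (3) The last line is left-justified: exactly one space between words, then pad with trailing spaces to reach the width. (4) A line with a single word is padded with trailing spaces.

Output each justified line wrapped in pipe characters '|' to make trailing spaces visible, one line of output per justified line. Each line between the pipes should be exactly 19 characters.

Line 1: ['no', 'year', 'as', 'box', 'I'] (min_width=16, slack=3)
Line 2: ['lightbulb', 'be', 'bee'] (min_width=16, slack=3)

Answer: |no  year  as  box I|
|lightbulb be bee   |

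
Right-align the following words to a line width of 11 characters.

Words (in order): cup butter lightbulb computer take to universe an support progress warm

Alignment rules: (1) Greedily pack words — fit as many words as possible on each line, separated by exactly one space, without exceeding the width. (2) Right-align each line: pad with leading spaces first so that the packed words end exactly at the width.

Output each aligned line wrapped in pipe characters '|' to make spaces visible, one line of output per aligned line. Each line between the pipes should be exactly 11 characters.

Answer: | cup butter|
|  lightbulb|
|   computer|
|    take to|
|universe an|
|    support|
|   progress|
|       warm|

Derivation:
Line 1: ['cup', 'butter'] (min_width=10, slack=1)
Line 2: ['lightbulb'] (min_width=9, slack=2)
Line 3: ['computer'] (min_width=8, slack=3)
Line 4: ['take', 'to'] (min_width=7, slack=4)
Line 5: ['universe', 'an'] (min_width=11, slack=0)
Line 6: ['support'] (min_width=7, slack=4)
Line 7: ['progress'] (min_width=8, slack=3)
Line 8: ['warm'] (min_width=4, slack=7)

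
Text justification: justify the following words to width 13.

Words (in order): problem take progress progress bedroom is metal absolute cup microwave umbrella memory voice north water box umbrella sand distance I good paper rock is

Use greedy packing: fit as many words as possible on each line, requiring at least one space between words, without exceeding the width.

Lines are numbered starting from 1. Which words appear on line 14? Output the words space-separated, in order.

Answer: rock is

Derivation:
Line 1: ['problem', 'take'] (min_width=12, slack=1)
Line 2: ['progress'] (min_width=8, slack=5)
Line 3: ['progress'] (min_width=8, slack=5)
Line 4: ['bedroom', 'is'] (min_width=10, slack=3)
Line 5: ['metal'] (min_width=5, slack=8)
Line 6: ['absolute', 'cup'] (min_width=12, slack=1)
Line 7: ['microwave'] (min_width=9, slack=4)
Line 8: ['umbrella'] (min_width=8, slack=5)
Line 9: ['memory', 'voice'] (min_width=12, slack=1)
Line 10: ['north', 'water'] (min_width=11, slack=2)
Line 11: ['box', 'umbrella'] (min_width=12, slack=1)
Line 12: ['sand', 'distance'] (min_width=13, slack=0)
Line 13: ['I', 'good', 'paper'] (min_width=12, slack=1)
Line 14: ['rock', 'is'] (min_width=7, slack=6)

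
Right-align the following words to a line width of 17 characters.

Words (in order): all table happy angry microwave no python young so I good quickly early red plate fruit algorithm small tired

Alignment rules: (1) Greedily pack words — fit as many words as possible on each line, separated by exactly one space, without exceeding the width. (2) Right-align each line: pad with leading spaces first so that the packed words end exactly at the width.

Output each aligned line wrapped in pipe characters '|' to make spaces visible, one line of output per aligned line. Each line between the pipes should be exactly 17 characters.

Answer: |  all table happy|
|  angry microwave|
|  no python young|
|so I good quickly|
|  early red plate|
|  fruit algorithm|
|      small tired|

Derivation:
Line 1: ['all', 'table', 'happy'] (min_width=15, slack=2)
Line 2: ['angry', 'microwave'] (min_width=15, slack=2)
Line 3: ['no', 'python', 'young'] (min_width=15, slack=2)
Line 4: ['so', 'I', 'good', 'quickly'] (min_width=17, slack=0)
Line 5: ['early', 'red', 'plate'] (min_width=15, slack=2)
Line 6: ['fruit', 'algorithm'] (min_width=15, slack=2)
Line 7: ['small', 'tired'] (min_width=11, slack=6)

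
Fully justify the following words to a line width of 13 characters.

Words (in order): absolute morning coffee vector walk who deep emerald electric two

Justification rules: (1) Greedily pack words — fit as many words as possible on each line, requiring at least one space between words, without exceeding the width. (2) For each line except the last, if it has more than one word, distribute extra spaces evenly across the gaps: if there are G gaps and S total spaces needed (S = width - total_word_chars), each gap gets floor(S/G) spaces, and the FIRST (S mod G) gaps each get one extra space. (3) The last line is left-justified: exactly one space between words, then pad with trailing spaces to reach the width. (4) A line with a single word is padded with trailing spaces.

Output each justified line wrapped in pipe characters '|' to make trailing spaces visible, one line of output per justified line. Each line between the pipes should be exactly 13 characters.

Answer: |absolute     |
|morning      |
|coffee vector|
|walk who deep|
|emerald      |
|electric two |

Derivation:
Line 1: ['absolute'] (min_width=8, slack=5)
Line 2: ['morning'] (min_width=7, slack=6)
Line 3: ['coffee', 'vector'] (min_width=13, slack=0)
Line 4: ['walk', 'who', 'deep'] (min_width=13, slack=0)
Line 5: ['emerald'] (min_width=7, slack=6)
Line 6: ['electric', 'two'] (min_width=12, slack=1)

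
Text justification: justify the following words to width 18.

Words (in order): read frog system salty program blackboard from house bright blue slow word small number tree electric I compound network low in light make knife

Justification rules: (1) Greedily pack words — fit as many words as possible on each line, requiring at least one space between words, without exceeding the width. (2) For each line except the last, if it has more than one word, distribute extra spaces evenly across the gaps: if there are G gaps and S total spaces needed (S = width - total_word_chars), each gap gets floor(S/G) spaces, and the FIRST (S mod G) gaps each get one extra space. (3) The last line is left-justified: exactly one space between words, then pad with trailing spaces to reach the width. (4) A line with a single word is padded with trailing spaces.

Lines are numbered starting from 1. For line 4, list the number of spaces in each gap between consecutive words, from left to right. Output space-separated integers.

Answer: 2 1

Derivation:
Line 1: ['read', 'frog', 'system'] (min_width=16, slack=2)
Line 2: ['salty', 'program'] (min_width=13, slack=5)
Line 3: ['blackboard', 'from'] (min_width=15, slack=3)
Line 4: ['house', 'bright', 'blue'] (min_width=17, slack=1)
Line 5: ['slow', 'word', 'small'] (min_width=15, slack=3)
Line 6: ['number', 'tree'] (min_width=11, slack=7)
Line 7: ['electric', 'I'] (min_width=10, slack=8)
Line 8: ['compound', 'network'] (min_width=16, slack=2)
Line 9: ['low', 'in', 'light', 'make'] (min_width=17, slack=1)
Line 10: ['knife'] (min_width=5, slack=13)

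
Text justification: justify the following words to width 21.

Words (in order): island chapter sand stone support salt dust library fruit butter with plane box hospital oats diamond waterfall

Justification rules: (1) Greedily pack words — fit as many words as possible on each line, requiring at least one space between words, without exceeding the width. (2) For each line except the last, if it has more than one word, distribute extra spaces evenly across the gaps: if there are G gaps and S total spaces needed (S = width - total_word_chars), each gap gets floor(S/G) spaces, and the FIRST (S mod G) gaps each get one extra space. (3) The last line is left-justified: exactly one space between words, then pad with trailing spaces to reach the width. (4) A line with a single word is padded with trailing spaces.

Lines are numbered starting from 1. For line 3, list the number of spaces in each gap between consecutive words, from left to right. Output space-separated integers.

Line 1: ['island', 'chapter', 'sand'] (min_width=19, slack=2)
Line 2: ['stone', 'support', 'salt'] (min_width=18, slack=3)
Line 3: ['dust', 'library', 'fruit'] (min_width=18, slack=3)
Line 4: ['butter', 'with', 'plane', 'box'] (min_width=21, slack=0)
Line 5: ['hospital', 'oats', 'diamond'] (min_width=21, slack=0)
Line 6: ['waterfall'] (min_width=9, slack=12)

Answer: 3 2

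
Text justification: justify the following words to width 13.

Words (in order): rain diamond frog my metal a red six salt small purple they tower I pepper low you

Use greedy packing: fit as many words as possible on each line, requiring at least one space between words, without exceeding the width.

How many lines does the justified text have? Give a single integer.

Line 1: ['rain', 'diamond'] (min_width=12, slack=1)
Line 2: ['frog', 'my', 'metal'] (min_width=13, slack=0)
Line 3: ['a', 'red', 'six'] (min_width=9, slack=4)
Line 4: ['salt', 'small'] (min_width=10, slack=3)
Line 5: ['purple', 'they'] (min_width=11, slack=2)
Line 6: ['tower', 'I'] (min_width=7, slack=6)
Line 7: ['pepper', 'low'] (min_width=10, slack=3)
Line 8: ['you'] (min_width=3, slack=10)
Total lines: 8

Answer: 8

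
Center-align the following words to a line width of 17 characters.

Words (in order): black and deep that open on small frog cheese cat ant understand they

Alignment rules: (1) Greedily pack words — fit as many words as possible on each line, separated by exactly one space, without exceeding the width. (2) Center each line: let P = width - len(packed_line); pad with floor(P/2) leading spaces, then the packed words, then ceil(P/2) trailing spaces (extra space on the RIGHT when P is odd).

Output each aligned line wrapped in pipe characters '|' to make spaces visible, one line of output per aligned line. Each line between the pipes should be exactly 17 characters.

Answer: | black and deep  |
|  that open on   |
|small frog cheese|
|     cat ant     |
| understand they |

Derivation:
Line 1: ['black', 'and', 'deep'] (min_width=14, slack=3)
Line 2: ['that', 'open', 'on'] (min_width=12, slack=5)
Line 3: ['small', 'frog', 'cheese'] (min_width=17, slack=0)
Line 4: ['cat', 'ant'] (min_width=7, slack=10)
Line 5: ['understand', 'they'] (min_width=15, slack=2)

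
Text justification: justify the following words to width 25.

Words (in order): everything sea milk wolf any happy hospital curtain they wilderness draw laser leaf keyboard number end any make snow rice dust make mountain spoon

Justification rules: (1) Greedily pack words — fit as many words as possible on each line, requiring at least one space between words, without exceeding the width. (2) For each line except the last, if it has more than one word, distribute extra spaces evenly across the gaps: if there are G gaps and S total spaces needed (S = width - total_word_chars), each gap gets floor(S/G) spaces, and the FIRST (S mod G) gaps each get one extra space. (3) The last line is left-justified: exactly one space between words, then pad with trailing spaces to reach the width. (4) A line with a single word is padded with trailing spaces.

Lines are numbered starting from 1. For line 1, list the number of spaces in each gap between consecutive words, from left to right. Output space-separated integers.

Line 1: ['everything', 'sea', 'milk', 'wolf'] (min_width=24, slack=1)
Line 2: ['any', 'happy', 'hospital'] (min_width=18, slack=7)
Line 3: ['curtain', 'they', 'wilderness'] (min_width=23, slack=2)
Line 4: ['draw', 'laser', 'leaf', 'keyboard'] (min_width=24, slack=1)
Line 5: ['number', 'end', 'any', 'make', 'snow'] (min_width=24, slack=1)
Line 6: ['rice', 'dust', 'make', 'mountain'] (min_width=23, slack=2)
Line 7: ['spoon'] (min_width=5, slack=20)

Answer: 2 1 1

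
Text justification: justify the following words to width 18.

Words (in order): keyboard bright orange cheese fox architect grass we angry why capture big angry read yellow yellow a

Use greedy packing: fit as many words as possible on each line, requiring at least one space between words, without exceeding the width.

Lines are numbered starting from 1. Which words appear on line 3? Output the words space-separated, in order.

Line 1: ['keyboard', 'bright'] (min_width=15, slack=3)
Line 2: ['orange', 'cheese', 'fox'] (min_width=17, slack=1)
Line 3: ['architect', 'grass', 'we'] (min_width=18, slack=0)
Line 4: ['angry', 'why', 'capture'] (min_width=17, slack=1)
Line 5: ['big', 'angry', 'read'] (min_width=14, slack=4)
Line 6: ['yellow', 'yellow', 'a'] (min_width=15, slack=3)

Answer: architect grass we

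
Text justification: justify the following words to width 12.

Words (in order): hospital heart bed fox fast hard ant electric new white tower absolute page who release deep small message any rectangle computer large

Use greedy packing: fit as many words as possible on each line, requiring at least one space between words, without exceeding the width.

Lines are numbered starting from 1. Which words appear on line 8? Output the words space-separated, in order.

Line 1: ['hospital'] (min_width=8, slack=4)
Line 2: ['heart', 'bed'] (min_width=9, slack=3)
Line 3: ['fox', 'fast'] (min_width=8, slack=4)
Line 4: ['hard', 'ant'] (min_width=8, slack=4)
Line 5: ['electric', 'new'] (min_width=12, slack=0)
Line 6: ['white', 'tower'] (min_width=11, slack=1)
Line 7: ['absolute'] (min_width=8, slack=4)
Line 8: ['page', 'who'] (min_width=8, slack=4)
Line 9: ['release', 'deep'] (min_width=12, slack=0)
Line 10: ['small'] (min_width=5, slack=7)
Line 11: ['message', 'any'] (min_width=11, slack=1)
Line 12: ['rectangle'] (min_width=9, slack=3)
Line 13: ['computer'] (min_width=8, slack=4)
Line 14: ['large'] (min_width=5, slack=7)

Answer: page who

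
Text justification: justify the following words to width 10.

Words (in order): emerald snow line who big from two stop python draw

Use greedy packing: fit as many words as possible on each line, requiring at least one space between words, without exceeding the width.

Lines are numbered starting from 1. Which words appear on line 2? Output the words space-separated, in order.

Answer: snow line

Derivation:
Line 1: ['emerald'] (min_width=7, slack=3)
Line 2: ['snow', 'line'] (min_width=9, slack=1)
Line 3: ['who', 'big'] (min_width=7, slack=3)
Line 4: ['from', 'two'] (min_width=8, slack=2)
Line 5: ['stop'] (min_width=4, slack=6)
Line 6: ['python'] (min_width=6, slack=4)
Line 7: ['draw'] (min_width=4, slack=6)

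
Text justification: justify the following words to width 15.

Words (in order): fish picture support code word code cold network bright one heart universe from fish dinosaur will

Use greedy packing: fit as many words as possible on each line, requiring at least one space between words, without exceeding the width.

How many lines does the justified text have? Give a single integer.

Answer: 8

Derivation:
Line 1: ['fish', 'picture'] (min_width=12, slack=3)
Line 2: ['support', 'code'] (min_width=12, slack=3)
Line 3: ['word', 'code', 'cold'] (min_width=14, slack=1)
Line 4: ['network', 'bright'] (min_width=14, slack=1)
Line 5: ['one', 'heart'] (min_width=9, slack=6)
Line 6: ['universe', 'from'] (min_width=13, slack=2)
Line 7: ['fish', 'dinosaur'] (min_width=13, slack=2)
Line 8: ['will'] (min_width=4, slack=11)
Total lines: 8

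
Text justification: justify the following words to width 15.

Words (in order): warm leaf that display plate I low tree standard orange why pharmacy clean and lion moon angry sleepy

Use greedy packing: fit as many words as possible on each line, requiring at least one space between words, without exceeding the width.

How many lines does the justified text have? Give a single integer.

Line 1: ['warm', 'leaf', 'that'] (min_width=14, slack=1)
Line 2: ['display', 'plate', 'I'] (min_width=15, slack=0)
Line 3: ['low', 'tree'] (min_width=8, slack=7)
Line 4: ['standard', 'orange'] (min_width=15, slack=0)
Line 5: ['why', 'pharmacy'] (min_width=12, slack=3)
Line 6: ['clean', 'and', 'lion'] (min_width=14, slack=1)
Line 7: ['moon', 'angry'] (min_width=10, slack=5)
Line 8: ['sleepy'] (min_width=6, slack=9)
Total lines: 8

Answer: 8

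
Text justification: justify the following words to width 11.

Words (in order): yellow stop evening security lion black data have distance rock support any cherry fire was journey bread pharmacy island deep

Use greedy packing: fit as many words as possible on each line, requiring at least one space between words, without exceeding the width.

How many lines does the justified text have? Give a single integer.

Answer: 13

Derivation:
Line 1: ['yellow', 'stop'] (min_width=11, slack=0)
Line 2: ['evening'] (min_width=7, slack=4)
Line 3: ['security'] (min_width=8, slack=3)
Line 4: ['lion', 'black'] (min_width=10, slack=1)
Line 5: ['data', 'have'] (min_width=9, slack=2)
Line 6: ['distance'] (min_width=8, slack=3)
Line 7: ['rock'] (min_width=4, slack=7)
Line 8: ['support', 'any'] (min_width=11, slack=0)
Line 9: ['cherry', 'fire'] (min_width=11, slack=0)
Line 10: ['was', 'journey'] (min_width=11, slack=0)
Line 11: ['bread'] (min_width=5, slack=6)
Line 12: ['pharmacy'] (min_width=8, slack=3)
Line 13: ['island', 'deep'] (min_width=11, slack=0)
Total lines: 13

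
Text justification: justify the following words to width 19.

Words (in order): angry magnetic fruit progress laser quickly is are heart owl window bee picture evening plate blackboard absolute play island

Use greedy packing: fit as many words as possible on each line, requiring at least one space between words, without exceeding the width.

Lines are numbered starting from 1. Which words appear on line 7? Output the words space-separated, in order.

Line 1: ['angry', 'magnetic'] (min_width=14, slack=5)
Line 2: ['fruit', 'progress'] (min_width=14, slack=5)
Line 3: ['laser', 'quickly', 'is'] (min_width=16, slack=3)
Line 4: ['are', 'heart', 'owl'] (min_width=13, slack=6)
Line 5: ['window', 'bee', 'picture'] (min_width=18, slack=1)
Line 6: ['evening', 'plate'] (min_width=13, slack=6)
Line 7: ['blackboard', 'absolute'] (min_width=19, slack=0)
Line 8: ['play', 'island'] (min_width=11, slack=8)

Answer: blackboard absolute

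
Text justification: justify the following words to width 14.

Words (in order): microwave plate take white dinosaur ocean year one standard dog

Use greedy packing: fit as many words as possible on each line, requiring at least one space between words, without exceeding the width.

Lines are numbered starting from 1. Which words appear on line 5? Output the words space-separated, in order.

Line 1: ['microwave'] (min_width=9, slack=5)
Line 2: ['plate', 'take'] (min_width=10, slack=4)
Line 3: ['white', 'dinosaur'] (min_width=14, slack=0)
Line 4: ['ocean', 'year', 'one'] (min_width=14, slack=0)
Line 5: ['standard', 'dog'] (min_width=12, slack=2)

Answer: standard dog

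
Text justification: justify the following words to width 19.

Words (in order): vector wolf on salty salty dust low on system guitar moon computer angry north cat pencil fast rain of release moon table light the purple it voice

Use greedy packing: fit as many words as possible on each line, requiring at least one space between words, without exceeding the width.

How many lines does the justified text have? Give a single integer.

Answer: 10

Derivation:
Line 1: ['vector', 'wolf', 'on'] (min_width=14, slack=5)
Line 2: ['salty', 'salty', 'dust'] (min_width=16, slack=3)
Line 3: ['low', 'on', 'system'] (min_width=13, slack=6)
Line 4: ['guitar', 'moon'] (min_width=11, slack=8)
Line 5: ['computer', 'angry'] (min_width=14, slack=5)
Line 6: ['north', 'cat', 'pencil'] (min_width=16, slack=3)
Line 7: ['fast', 'rain', 'of'] (min_width=12, slack=7)
Line 8: ['release', 'moon', 'table'] (min_width=18, slack=1)
Line 9: ['light', 'the', 'purple', 'it'] (min_width=19, slack=0)
Line 10: ['voice'] (min_width=5, slack=14)
Total lines: 10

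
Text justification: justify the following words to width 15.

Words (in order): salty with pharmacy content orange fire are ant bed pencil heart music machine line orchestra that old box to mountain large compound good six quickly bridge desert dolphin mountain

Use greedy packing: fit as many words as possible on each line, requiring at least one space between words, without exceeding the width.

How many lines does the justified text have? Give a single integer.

Answer: 15

Derivation:
Line 1: ['salty', 'with'] (min_width=10, slack=5)
Line 2: ['pharmacy'] (min_width=8, slack=7)
Line 3: ['content', 'orange'] (min_width=14, slack=1)
Line 4: ['fire', 'are', 'ant'] (min_width=12, slack=3)
Line 5: ['bed', 'pencil'] (min_width=10, slack=5)
Line 6: ['heart', 'music'] (min_width=11, slack=4)
Line 7: ['machine', 'line'] (min_width=12, slack=3)
Line 8: ['orchestra', 'that'] (min_width=14, slack=1)
Line 9: ['old', 'box', 'to'] (min_width=10, slack=5)
Line 10: ['mountain', 'large'] (min_width=14, slack=1)
Line 11: ['compound', 'good'] (min_width=13, slack=2)
Line 12: ['six', 'quickly'] (min_width=11, slack=4)
Line 13: ['bridge', 'desert'] (min_width=13, slack=2)
Line 14: ['dolphin'] (min_width=7, slack=8)
Line 15: ['mountain'] (min_width=8, slack=7)
Total lines: 15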